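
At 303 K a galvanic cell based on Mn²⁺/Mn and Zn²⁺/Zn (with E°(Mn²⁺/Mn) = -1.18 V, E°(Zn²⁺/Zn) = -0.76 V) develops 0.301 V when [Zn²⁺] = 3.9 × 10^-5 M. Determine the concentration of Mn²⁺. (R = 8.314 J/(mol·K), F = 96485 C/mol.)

0.35 M

From the Nernst equation, ln Q = nF(E° − E)/RT = 2×96485×(0.42 − 0.301)/(8.314×303) = 9.116, so Q = 9100.
With Q = [Mn²⁺]/[Zn²⁺] and the known concentrations, [Mn²⁺] in the numerator gives [Mn²⁺] = 0.35 M.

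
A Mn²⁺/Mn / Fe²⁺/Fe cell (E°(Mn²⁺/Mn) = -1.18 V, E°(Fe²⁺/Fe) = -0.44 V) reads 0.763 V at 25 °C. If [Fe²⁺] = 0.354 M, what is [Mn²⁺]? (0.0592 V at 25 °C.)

0.059 M

From the Nernst equation, log Q = n(E° − E)/0.0592 = 2(0.74 − 0.763)/0.0592 = -0.777, so Q = 0.167.
With Q = [Mn²⁺]/[Fe²⁺] and the known concentrations, [Mn²⁺] in the numerator gives [Mn²⁺] = 0.059 M.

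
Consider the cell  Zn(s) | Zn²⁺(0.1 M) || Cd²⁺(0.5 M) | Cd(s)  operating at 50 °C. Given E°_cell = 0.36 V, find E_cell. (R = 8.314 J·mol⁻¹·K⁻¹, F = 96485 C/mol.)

0.382 V

Balancing electrons gives n = 2; the reaction quotient is Q = [Zn²⁺]/[Cd²⁺] = 0.200.
E = E° − (RT/nF) ln Q = 0.36 − (8.314×323)/(2×96485) × (-1.609) = 0.360 + 0.022 = 0.382 V.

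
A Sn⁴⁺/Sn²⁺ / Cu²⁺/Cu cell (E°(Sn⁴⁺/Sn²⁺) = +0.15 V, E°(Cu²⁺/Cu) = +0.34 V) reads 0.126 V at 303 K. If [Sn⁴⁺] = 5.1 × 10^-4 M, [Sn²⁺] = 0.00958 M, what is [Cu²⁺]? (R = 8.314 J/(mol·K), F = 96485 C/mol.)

From the Nernst equation, ln Q = nF(E° − E)/RT = 2×96485×(0.19 − 0.126)/(8.314×303) = 4.902, so Q = 135.
With Q = [Sn⁴⁺]/([Sn²⁺]·[Cu²⁺]) and the known concentrations, [Cu²⁺] in the denominator gives [Cu²⁺] = 4 × 10^-4 M.

4 × 10^-4 M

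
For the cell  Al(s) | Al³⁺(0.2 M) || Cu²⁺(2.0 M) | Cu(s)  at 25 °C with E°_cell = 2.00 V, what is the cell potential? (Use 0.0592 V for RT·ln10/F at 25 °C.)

Balancing electrons gives n = 6; the reaction quotient is Q = [Al³⁺]^2/[Cu²⁺]^3 = 0.00500.
At 25 °C, E = E° − (0.0592/n) log Q = 2.00 − (0.0592/6)(-2.301) = 2.000 + 0.023 = 2.023 V.

2.02 V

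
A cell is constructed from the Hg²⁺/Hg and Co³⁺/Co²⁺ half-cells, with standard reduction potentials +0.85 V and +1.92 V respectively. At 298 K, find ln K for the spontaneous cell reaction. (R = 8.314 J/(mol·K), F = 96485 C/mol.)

ln K = 83.3

E°_cell = +1.92 − (+0.85) = 1.07 V, with n = 2 electrons transferred.
At equilibrium E = 0, so the Nernst equation gives ln K = nFE°/RT = (2)(96485)(1.07)/((8.314)(298)) = 83.34.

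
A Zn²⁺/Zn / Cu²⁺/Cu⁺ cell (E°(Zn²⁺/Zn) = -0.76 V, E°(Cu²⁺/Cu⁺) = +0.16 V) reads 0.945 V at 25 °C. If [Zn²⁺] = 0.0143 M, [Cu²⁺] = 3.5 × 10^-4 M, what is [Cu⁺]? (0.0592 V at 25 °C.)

0.0011 M

From the Nernst equation, log Q = n(E° − E)/0.0592 = 2(0.92 − 0.945)/0.0592 = -0.845, so Q = 0.143.
With Q = [Zn²⁺]·[Cu⁺]^2/[Cu²⁺]^2 and the known concentrations, [Cu⁺]^2 in the numerator gives [Cu⁺] = 0.0011 M.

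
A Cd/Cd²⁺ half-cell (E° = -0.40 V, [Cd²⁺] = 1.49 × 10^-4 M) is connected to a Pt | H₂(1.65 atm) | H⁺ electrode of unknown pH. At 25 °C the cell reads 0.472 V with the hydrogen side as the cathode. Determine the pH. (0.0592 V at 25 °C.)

pH = 0.59

E°_cell = 0.40 V and n = 2.
log Q = n(E° − E)/0.0592 = 2×(0.40 − 0.472)/0.0592 = -2.432.
With Q = [Cd²⁺]·P(H₂) / [H⁺]^2, solving for [H⁺] gives log[H⁺] = -0.588, so pH = 0.59.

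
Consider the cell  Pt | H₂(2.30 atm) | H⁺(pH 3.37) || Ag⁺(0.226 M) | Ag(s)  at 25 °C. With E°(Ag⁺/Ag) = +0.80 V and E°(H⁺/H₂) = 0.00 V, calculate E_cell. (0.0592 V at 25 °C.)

The Ag⁺/Ag couple is the cathode, so E°_cell = 0.80 V; n = 2.
[H⁺] = 10^(−3.37) = 4.3 × 10^-4 M, and Q = [H⁺]^2 / ([Ag⁺]^2·P(H₂)) = 1.55 × 10^-6.
E = E° − (0.0592/2) log Q = 0.80 − (0.0592/2)(-5.810) = 0.972 V.

0.97 V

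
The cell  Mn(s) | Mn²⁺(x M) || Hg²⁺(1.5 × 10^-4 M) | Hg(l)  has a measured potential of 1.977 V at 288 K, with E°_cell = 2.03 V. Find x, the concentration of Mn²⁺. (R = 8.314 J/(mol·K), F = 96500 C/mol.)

0.011 M

From the Nernst equation, ln Q = nF(E° − E)/RT = 2×96500×(2.03 − 1.977)/(8.314×288) = 4.272, so Q = 71.7.
With Q = [Mn²⁺]/[Hg²⁺] and the known concentrations, [Mn²⁺] in the numerator gives [Mn²⁺] = 0.011 M.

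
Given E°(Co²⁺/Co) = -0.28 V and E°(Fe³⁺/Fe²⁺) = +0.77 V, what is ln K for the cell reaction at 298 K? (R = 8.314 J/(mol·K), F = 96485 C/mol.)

E°_cell = +0.77 − (-0.28) = 1.05 V, with n = 2 electrons transferred.
At equilibrium E = 0, so the Nernst equation gives ln K = nFE°/RT = (2)(96485)(1.05)/((8.314)(298)) = 81.78.

ln K = 81.8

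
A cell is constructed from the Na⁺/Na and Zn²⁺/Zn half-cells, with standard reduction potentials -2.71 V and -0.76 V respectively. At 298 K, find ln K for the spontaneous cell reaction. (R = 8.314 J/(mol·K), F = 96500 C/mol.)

E°_cell = -0.76 − (-2.71) = 1.95 V, with n = 2 electrons transferred.
At equilibrium E = 0, so the Nernst equation gives ln K = nFE°/RT = (2)(96500)(1.95)/((8.314)(298)) = 151.90.

ln K = 151.9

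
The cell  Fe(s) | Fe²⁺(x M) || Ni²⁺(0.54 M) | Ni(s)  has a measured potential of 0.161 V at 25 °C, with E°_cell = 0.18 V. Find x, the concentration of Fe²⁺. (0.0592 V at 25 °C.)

From the Nernst equation, log Q = n(E° − E)/0.0592 = 2(0.18 − 0.161)/0.0592 = 0.642, so Q = 4.38.
With Q = [Fe²⁺]/[Ni²⁺] and the known concentrations, [Fe²⁺] in the numerator gives [Fe²⁺] = 2.4 M.

2.4 M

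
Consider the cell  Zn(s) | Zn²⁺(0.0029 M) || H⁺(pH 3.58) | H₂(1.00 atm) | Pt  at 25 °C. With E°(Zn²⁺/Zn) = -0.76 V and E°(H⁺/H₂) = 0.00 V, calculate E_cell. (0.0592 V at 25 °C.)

0.62 V

The hydrogen couple is the cathode, so E°_cell = 0.76 V; n = 2.
[H⁺] = 10^(−3.58) = 2.6 × 10^-4 M, and Q = [Zn²⁺]·P(H₂) / [H⁺]^2 = 4.19 × 10^4.
E = E° − (0.0592/2) log Q = 0.76 − (0.0592/2)(4.622) = 0.623 V.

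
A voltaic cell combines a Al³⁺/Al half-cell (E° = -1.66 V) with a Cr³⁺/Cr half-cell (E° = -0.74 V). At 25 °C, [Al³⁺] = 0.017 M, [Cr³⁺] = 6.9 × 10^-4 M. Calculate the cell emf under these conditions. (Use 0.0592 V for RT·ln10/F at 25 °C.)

0.893 V

The Cr³⁺/Cr couple has the higher reduction potential and acts as the cathode, so E°_cell = -0.74 − (-1.66) = 0.92 V.
Balancing electrons gives n = 3; the reaction quotient is Q = [Al³⁺]/[Cr³⁺] = 24.6.
At 25 °C, E = E° − (0.0592/n) log Q = 0.92 − (0.0592/3)(1.392) = 0.920 − 0.027 = 0.893 V.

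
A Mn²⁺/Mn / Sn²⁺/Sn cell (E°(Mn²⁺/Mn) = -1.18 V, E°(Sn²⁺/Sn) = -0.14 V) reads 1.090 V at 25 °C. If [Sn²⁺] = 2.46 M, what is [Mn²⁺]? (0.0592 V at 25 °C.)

From the Nernst equation, log Q = n(E° − E)/0.0592 = 2(1.04 − 1.090)/0.0592 = -1.689, so Q = 0.0205.
With Q = [Mn²⁺]/[Sn²⁺] and the known concentrations, [Mn²⁺] in the numerator gives [Mn²⁺] = 0.05 M.

0.05 M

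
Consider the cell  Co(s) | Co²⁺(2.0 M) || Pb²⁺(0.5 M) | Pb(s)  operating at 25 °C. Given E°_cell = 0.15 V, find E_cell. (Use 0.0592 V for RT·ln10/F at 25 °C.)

Balancing electrons gives n = 2; the reaction quotient is Q = [Co²⁺]/[Pb²⁺] = 4.00.
At 25 °C, E = E° − (0.0592/n) log Q = 0.15 − (0.0592/2)(0.602) = 0.150 − 0.018 = 0.132 V.

0.132 V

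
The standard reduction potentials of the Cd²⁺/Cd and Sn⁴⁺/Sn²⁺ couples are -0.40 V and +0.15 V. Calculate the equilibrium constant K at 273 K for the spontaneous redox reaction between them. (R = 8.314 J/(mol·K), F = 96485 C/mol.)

2 × 10^20

E°_cell = +0.15 − (-0.40) = 0.55 V, with n = 2 electrons transferred.
At equilibrium E = 0, so the Nernst equation gives ln K = nFE°/RT = (2)(96485)(0.55)/((8.314)(273)) = 46.76.
K = e^46.76 = 2 × 10^20.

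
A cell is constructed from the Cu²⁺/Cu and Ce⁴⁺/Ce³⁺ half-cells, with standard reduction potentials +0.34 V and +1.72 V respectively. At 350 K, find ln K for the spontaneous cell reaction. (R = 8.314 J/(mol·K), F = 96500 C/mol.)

E°_cell = +1.72 − (+0.34) = 1.38 V, with n = 2 electrons transferred.
At equilibrium E = 0, so the Nernst equation gives ln K = nFE°/RT = (2)(96500)(1.38)/((8.314)(350)) = 91.53.

ln K = 91.5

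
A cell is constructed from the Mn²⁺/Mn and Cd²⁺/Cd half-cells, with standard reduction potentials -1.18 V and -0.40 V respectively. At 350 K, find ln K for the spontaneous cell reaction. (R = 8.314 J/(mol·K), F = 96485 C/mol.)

ln K = 51.7

E°_cell = -0.40 − (-1.18) = 0.78 V, with n = 2 electrons transferred.
At equilibrium E = 0, so the Nernst equation gives ln K = nFE°/RT = (2)(96485)(0.78)/((8.314)(350)) = 51.73.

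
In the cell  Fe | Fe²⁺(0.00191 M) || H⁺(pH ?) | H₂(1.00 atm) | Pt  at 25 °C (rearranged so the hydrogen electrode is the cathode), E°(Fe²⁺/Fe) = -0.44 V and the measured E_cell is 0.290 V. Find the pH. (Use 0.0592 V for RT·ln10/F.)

E°_cell = 0.44 V and n = 2.
log Q = n(E° − E)/0.0592 = 2×(0.44 − 0.290)/0.0592 = 5.068.
With Q = [Fe²⁺]·P(H₂) / [H⁺]^2, solving for [H⁺] gives log[H⁺] = -3.893, so pH = 3.89.

pH = 3.89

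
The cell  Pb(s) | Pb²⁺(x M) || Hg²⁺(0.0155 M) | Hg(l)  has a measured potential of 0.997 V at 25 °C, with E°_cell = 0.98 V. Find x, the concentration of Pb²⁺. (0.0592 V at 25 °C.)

0.0041 M

From the Nernst equation, log Q = n(E° − E)/0.0592 = 2(0.98 − 0.997)/0.0592 = -0.574, so Q = 0.266.
With Q = [Pb²⁺]/[Hg²⁺] and the known concentrations, [Pb²⁺] in the numerator gives [Pb²⁺] = 0.0041 M.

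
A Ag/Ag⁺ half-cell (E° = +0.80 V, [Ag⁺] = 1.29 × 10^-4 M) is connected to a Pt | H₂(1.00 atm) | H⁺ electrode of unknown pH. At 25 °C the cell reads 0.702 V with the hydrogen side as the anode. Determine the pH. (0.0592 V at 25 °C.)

E°_cell = 0.80 V and n = 2.
log Q = n(E° − E)/0.0592 = 2×(0.80 − 0.702)/0.0592 = 3.311.
With Q = [H⁺]^2 / ([Ag⁺]^2·P(H₂)), solving for [H⁺] gives log[H⁺] = -2.234, so pH = 2.23.

pH = 2.23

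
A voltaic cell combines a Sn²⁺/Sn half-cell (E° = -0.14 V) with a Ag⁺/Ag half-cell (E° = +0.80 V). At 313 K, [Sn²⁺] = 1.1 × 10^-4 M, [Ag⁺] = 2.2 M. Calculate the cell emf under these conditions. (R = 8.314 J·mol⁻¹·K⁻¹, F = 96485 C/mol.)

The Ag⁺/Ag couple has the higher reduction potential and acts as the cathode, so E°_cell = +0.80 − (-0.14) = 0.94 V.
Balancing electrons gives n = 2; the reaction quotient is Q = [Sn²⁺]/[Ag⁺]^2 = 2.27 × 10^-5.
E = E° − (RT/nF) ln Q = 0.94 − (8.314×313)/(2×96485) × (-10.692) = 0.940 + 0.144 = 1.084 V.

1.08 V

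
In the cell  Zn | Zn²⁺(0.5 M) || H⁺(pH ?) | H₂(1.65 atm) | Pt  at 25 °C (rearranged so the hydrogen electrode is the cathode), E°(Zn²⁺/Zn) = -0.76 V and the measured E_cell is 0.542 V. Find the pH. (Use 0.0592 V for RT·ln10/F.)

E°_cell = 0.76 V and n = 2.
log Q = n(E° − E)/0.0592 = 2×(0.76 − 0.542)/0.0592 = 7.365.
With Q = [Zn²⁺]·P(H₂) / [H⁺]^2, solving for [H⁺] gives log[H⁺] = -3.724, so pH = 3.72.

pH = 3.72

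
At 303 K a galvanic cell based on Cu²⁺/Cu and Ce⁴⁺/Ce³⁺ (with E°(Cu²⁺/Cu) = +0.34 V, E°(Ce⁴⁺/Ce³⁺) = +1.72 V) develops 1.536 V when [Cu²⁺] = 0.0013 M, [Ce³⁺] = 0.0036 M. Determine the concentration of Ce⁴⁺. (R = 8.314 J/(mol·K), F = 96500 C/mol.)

From the Nernst equation, ln Q = nF(E° − E)/RT = 2×96500×(1.38 − 1.536)/(8.314×303) = -11.952, so Q = 6.45 × 10^-6.
With Q = [Cu²⁺]·[Ce³⁺]^2/[Ce⁴⁺]^2 and the known concentrations, [Ce⁴⁺]^2 in the denominator gives [Ce⁴⁺] = 0.051 M.

0.051 M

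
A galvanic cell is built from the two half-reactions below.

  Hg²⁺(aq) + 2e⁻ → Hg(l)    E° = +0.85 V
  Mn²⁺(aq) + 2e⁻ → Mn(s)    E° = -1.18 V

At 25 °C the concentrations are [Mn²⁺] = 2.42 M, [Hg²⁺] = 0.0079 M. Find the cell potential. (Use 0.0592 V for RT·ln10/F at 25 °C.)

1.96 V

The Hg²⁺/Hg couple has the higher reduction potential and acts as the cathode, so E°_cell = +0.85 − (-1.18) = 2.03 V.
Balancing electrons gives n = 2; the reaction quotient is Q = [Mn²⁺]/[Hg²⁺] = 306.
At 25 °C, E = E° − (0.0592/n) log Q = 2.03 − (0.0592/2)(2.486) = 2.030 − 0.074 = 1.956 V.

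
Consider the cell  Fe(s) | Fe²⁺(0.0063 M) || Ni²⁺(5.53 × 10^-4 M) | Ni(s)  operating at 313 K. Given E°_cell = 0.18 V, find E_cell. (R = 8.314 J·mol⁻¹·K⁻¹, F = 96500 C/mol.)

Balancing electrons gives n = 2; the reaction quotient is Q = [Fe²⁺]/[Ni²⁺] = 11.4.
E = E° − (RT/nF) ln Q = 0.18 − (8.314×313)/(2×96500) × (2.433) = 0.180 − 0.033 = 0.147 V.

0.147 V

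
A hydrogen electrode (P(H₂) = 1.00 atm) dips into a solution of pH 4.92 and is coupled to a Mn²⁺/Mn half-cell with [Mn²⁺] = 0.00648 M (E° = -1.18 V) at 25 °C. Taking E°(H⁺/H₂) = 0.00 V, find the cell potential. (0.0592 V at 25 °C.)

0.95 V

The hydrogen couple is the cathode, so E°_cell = 1.18 V; n = 2.
[H⁺] = 10^(−4.92) = 1.2 × 10^-5 M, and Q = [Mn²⁺]·P(H₂) / [H⁺]^2 = 4.48 × 10^7.
E = E° − (0.0592/2) log Q = 1.18 − (0.0592/2)(7.652) = 0.954 V.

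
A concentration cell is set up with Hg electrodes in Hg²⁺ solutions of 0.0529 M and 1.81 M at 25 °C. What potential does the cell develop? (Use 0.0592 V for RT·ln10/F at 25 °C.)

Both half-cells are Hg²⁺/Hg, so E°_cell = 0. The concentrated side is the cathode; the cell reaction moves Hg²⁺ from high to low concentration with n = 2.
Q = [Hg²⁺]_dilute/[Hg²⁺]_conc = 0.0529/1.81 = 0.0292.
E = 0 − (0.0592/2) log Q = −(0.0592/2)(-1.534) = 0.0454 V.

0.045 V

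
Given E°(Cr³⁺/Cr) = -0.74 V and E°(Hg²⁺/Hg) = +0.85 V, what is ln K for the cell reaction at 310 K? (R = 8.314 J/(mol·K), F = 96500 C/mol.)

ln K = 357.2

E°_cell = +0.85 − (-0.74) = 1.59 V, with n = 6 electrons transferred.
At equilibrium E = 0, so the Nernst equation gives ln K = nFE°/RT = (6)(96500)(1.59)/((8.314)(310)) = 357.19.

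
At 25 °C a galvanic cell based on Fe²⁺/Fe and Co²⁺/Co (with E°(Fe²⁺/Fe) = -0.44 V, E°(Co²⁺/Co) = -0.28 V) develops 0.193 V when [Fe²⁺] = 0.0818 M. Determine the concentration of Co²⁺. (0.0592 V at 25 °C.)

1.1 M

From the Nernst equation, log Q = n(E° − E)/0.0592 = 2(0.16 − 0.193)/0.0592 = -1.115, so Q = 0.0768.
With Q = [Fe²⁺]/[Co²⁺] and the known concentrations, [Co²⁺] in the denominator gives [Co²⁺] = 1.1 M.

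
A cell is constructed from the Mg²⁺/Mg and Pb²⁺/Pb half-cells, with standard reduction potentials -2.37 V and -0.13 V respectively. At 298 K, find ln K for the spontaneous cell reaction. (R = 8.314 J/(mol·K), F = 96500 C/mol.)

E°_cell = -0.13 − (-2.37) = 2.24 V, with n = 2 electrons transferred.
At equilibrium E = 0, so the Nernst equation gives ln K = nFE°/RT = (2)(96500)(2.24)/((8.314)(298)) = 174.49.

ln K = 174.5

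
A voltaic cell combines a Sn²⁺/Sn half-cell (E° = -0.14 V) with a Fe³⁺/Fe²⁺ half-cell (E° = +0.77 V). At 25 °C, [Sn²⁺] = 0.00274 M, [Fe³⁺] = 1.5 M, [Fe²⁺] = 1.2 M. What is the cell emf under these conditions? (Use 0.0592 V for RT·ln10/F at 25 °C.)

0.992 V

The Fe³⁺/Fe²⁺ couple has the higher reduction potential and acts as the cathode, so E°_cell = +0.77 − (-0.14) = 0.91 V.
Balancing electrons gives n = 2; the reaction quotient is Q = [Sn²⁺]·[Fe²⁺]^2/[Fe³⁺]^2 = 0.00175.
At 25 °C, E = E° − (0.0592/n) log Q = 0.91 − (0.0592/2)(-2.756) = 0.910 + 0.082 = 0.992 V.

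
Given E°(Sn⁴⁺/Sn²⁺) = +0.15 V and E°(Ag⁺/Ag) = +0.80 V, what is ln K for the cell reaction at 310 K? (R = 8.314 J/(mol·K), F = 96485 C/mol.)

ln K = 48.7

E°_cell = +0.80 − (+0.15) = 0.65 V, with n = 2 electrons transferred.
At equilibrium E = 0, so the Nernst equation gives ln K = nFE°/RT = (2)(96485)(0.65)/((8.314)(310)) = 48.67.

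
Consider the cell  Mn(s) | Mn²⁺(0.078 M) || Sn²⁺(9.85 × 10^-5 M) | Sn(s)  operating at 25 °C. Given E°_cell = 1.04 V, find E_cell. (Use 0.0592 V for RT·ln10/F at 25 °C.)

Balancing electrons gives n = 2; the reaction quotient is Q = [Mn²⁺]/[Sn²⁺] = 792.
At 25 °C, E = E° − (0.0592/n) log Q = 1.04 − (0.0592/2)(2.899) = 1.040 − 0.086 = 0.954 V.

0.954 V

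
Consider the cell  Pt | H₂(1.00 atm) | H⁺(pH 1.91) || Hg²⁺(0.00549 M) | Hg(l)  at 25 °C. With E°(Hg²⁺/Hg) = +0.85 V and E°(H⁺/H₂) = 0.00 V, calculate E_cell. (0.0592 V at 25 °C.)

The Hg²⁺/Hg couple is the cathode, so E°_cell = 0.85 V; n = 2.
[H⁺] = 10^(−1.91) = 0.012 M, and Q = [H⁺]^2 / ([Hg²⁺]·P(H₂)) = 0.0276.
E = E° − (0.0592/2) log Q = 0.85 − (0.0592/2)(-1.560) = 0.896 V.

0.90 V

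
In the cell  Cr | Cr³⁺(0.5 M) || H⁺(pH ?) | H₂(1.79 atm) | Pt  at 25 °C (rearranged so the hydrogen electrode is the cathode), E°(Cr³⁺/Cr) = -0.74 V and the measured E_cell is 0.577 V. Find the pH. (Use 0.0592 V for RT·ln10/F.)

pH = 2.73

E°_cell = 0.74 V and n = 6.
log Q = n(E° − E)/0.0592 = 6×(0.74 − 0.577)/0.0592 = 16.520.
With Q = [Cr³⁺]^2·P(H₂)^3 / [H⁺]^6, solving for [H⁺] gives log[H⁺] = -2.727, so pH = 2.73.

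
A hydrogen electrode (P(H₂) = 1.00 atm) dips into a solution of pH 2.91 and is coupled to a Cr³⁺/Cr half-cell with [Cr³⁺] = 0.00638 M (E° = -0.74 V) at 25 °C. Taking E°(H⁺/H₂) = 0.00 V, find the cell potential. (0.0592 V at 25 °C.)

0.61 V

The hydrogen couple is the cathode, so E°_cell = 0.74 V; n = 6.
[H⁺] = 10^(−2.91) = 0.0012 M, and Q = [Cr³⁺]^2·P(H₂)^3 / [H⁺]^6 = 1.17 × 10^13.
E = E° − (0.0592/6) log Q = 0.74 − (0.0592/6)(13.070) = 0.611 V.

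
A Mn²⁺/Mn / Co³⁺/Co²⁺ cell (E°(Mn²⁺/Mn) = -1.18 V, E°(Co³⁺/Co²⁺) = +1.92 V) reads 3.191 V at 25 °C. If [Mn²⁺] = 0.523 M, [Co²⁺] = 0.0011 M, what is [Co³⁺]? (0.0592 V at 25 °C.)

0.027 M

From the Nernst equation, log Q = n(E° − E)/0.0592 = 2(3.10 − 3.191)/0.0592 = -3.074, so Q = 8.43 × 10^-4.
With Q = [Mn²⁺]·[Co²⁺]^2/[Co³⁺]^2 and the known concentrations, [Co³⁺]^2 in the denominator gives [Co³⁺] = 0.027 M.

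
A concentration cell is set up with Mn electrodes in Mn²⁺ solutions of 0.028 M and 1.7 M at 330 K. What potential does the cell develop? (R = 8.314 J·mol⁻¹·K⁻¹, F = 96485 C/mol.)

Both half-cells are Mn²⁺/Mn, so E°_cell = 0. The concentrated side is the cathode; the cell reaction moves Mn²⁺ from high to low concentration with n = 2.
Q = [Mn²⁺]_dilute/[Mn²⁺]_conc = 0.028/1.7 = 0.0165.
E = 0 − (RT/nF) ln Q = −((8.314×330)/(2×96485))(-4.106) = 0.0584 V.

0.058 V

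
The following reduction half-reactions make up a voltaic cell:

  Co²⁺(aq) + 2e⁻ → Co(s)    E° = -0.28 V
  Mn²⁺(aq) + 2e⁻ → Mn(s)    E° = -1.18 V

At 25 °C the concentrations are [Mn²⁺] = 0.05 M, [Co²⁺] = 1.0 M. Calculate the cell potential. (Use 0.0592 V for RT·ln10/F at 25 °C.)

The Co²⁺/Co couple has the higher reduction potential and acts as the cathode, so E°_cell = -0.28 − (-1.18) = 0.90 V.
Balancing electrons gives n = 2; the reaction quotient is Q = [Mn²⁺]/[Co²⁺] = 0.0500.
At 25 °C, E = E° − (0.0592/n) log Q = 0.90 − (0.0592/2)(-1.301) = 0.900 + 0.039 = 0.939 V.

0.939 V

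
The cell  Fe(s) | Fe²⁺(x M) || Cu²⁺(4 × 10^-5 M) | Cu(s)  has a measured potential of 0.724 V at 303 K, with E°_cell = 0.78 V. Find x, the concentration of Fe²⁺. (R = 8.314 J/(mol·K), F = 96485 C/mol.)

From the Nernst equation, ln Q = nF(E° − E)/RT = 2×96485×(0.78 − 0.724)/(8.314×303) = 4.290, so Q = 72.9.
With Q = [Fe²⁺]/[Cu²⁺] and the known concentrations, [Fe²⁺] in the numerator gives [Fe²⁺] = 0.0029 M.

0.0029 M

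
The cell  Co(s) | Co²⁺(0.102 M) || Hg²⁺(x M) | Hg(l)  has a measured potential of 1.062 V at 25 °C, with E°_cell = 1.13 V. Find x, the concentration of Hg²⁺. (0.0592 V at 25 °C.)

5.1 × 10^-4 M

From the Nernst equation, log Q = n(E° − E)/0.0592 = 2(1.13 − 1.062)/0.0592 = 2.297, so Q = 198.
With Q = [Co²⁺]/[Hg²⁺] and the known concentrations, [Hg²⁺] in the denominator gives [Hg²⁺] = 5.1 × 10^-4 M.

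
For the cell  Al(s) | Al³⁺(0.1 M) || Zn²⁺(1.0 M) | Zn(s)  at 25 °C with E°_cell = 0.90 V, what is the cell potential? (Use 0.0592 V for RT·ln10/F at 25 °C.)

Balancing electrons gives n = 6; the reaction quotient is Q = [Al³⁺]^2/[Zn²⁺]^3 = 0.0100.
At 25 °C, E = E° − (0.0592/n) log Q = 0.90 − (0.0592/6)(-2.000) = 0.900 + 0.020 = 0.920 V.

0.920 V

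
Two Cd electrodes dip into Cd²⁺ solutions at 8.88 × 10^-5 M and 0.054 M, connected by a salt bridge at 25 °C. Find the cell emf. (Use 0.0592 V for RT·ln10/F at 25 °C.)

0.082 V

Both half-cells are Cd²⁺/Cd, so E°_cell = 0. The concentrated side is the cathode; the cell reaction moves Cd²⁺ from high to low concentration with n = 2.
Q = [Cd²⁺]_dilute/[Cd²⁺]_conc = 8.88 × 10^-5/0.054 = 0.00164.
E = 0 − (0.0592/2) log Q = −(0.0592/2)(-2.784) = 0.0824 V.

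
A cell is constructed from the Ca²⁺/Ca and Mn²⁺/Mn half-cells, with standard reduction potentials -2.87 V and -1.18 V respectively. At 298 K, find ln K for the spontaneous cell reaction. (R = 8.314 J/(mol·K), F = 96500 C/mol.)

ln K = 131.6

E°_cell = -1.18 − (-2.87) = 1.69 V, with n = 2 electrons transferred.
At equilibrium E = 0, so the Nernst equation gives ln K = nFE°/RT = (2)(96500)(1.69)/((8.314)(298)) = 131.65.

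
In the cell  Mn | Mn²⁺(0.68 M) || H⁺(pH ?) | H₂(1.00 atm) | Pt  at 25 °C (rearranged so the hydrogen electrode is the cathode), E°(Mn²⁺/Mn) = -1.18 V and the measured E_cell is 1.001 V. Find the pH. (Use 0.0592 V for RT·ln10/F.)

E°_cell = 1.18 V and n = 2.
log Q = n(E° − E)/0.0592 = 2×(1.18 − 1.001)/0.0592 = 6.047.
With Q = [Mn²⁺]·P(H₂) / [H⁺]^2, solving for [H⁺] gives log[H⁺] = -3.107, so pH = 3.11.

pH = 3.11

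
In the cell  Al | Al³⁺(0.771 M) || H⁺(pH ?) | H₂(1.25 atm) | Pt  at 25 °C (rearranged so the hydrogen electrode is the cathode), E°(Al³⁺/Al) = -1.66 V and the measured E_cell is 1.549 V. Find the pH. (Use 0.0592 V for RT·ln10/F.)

pH = 1.86

E°_cell = 1.66 V and n = 6.
log Q = n(E° − E)/0.0592 = 6×(1.66 − 1.549)/0.0592 = 11.250.
With Q = [Al³⁺]^2·P(H₂)^3 / [H⁺]^6, solving for [H⁺] gives log[H⁺] = -1.864, so pH = 1.86.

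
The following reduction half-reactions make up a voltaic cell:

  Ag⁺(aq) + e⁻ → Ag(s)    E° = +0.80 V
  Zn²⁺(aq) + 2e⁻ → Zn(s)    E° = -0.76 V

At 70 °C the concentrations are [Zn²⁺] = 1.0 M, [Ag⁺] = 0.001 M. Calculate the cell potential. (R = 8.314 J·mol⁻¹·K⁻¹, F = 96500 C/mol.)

The Ag⁺/Ag couple has the higher reduction potential and acts as the cathode, so E°_cell = +0.80 − (-0.76) = 1.56 V.
Balancing electrons gives n = 2; the reaction quotient is Q = [Zn²⁺]/[Ag⁺]^2 = 1 × 10^6.
E = E° − (RT/nF) ln Q = 1.56 − (8.314×343)/(2×96500) × (13.816) = 1.560 − 0.204 = 1.356 V.

1.36 V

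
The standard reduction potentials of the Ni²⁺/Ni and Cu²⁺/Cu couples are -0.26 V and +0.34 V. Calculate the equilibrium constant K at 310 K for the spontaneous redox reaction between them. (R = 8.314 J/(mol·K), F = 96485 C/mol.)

E°_cell = +0.34 − (-0.26) = 0.60 V, with n = 2 electrons transferred.
At equilibrium E = 0, so the Nernst equation gives ln K = nFE°/RT = (2)(96485)(0.60)/((8.314)(310)) = 44.92.
K = e^44.92 = 3.2 × 10^19.

3.2 × 10^19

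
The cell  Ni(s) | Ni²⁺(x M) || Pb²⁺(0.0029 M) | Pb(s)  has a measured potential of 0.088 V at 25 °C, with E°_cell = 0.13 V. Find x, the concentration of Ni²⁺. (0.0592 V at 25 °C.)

0.076 M

From the Nernst equation, log Q = n(E° − E)/0.0592 = 2(0.13 − 0.088)/0.0592 = 1.419, so Q = 26.2.
With Q = [Ni²⁺]/[Pb²⁺] and the known concentrations, [Ni²⁺] in the numerator gives [Ni²⁺] = 0.076 M.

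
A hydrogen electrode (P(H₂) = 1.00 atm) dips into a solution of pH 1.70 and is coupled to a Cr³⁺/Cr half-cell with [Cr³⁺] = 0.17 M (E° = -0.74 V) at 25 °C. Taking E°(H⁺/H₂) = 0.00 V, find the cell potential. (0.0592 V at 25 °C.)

The hydrogen couple is the cathode, so E°_cell = 0.74 V; n = 6.
[H⁺] = 10^(−1.70) = 0.020 M, and Q = [Cr³⁺]^2·P(H₂)^3 / [H⁺]^6 = 4.58 × 10^8.
E = E° − (0.0592/6) log Q = 0.74 − (0.0592/6)(8.661) = 0.655 V.

0.65 V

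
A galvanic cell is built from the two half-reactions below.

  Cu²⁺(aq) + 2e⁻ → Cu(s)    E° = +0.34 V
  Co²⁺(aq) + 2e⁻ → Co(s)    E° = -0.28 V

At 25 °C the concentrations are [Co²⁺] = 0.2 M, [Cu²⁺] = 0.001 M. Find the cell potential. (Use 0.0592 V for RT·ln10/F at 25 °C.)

0.552 V

The Cu²⁺/Cu couple has the higher reduction potential and acts as the cathode, so E°_cell = +0.34 − (-0.28) = 0.62 V.
Balancing electrons gives n = 2; the reaction quotient is Q = [Co²⁺]/[Cu²⁺] = 200.
At 25 °C, E = E° − (0.0592/n) log Q = 0.62 − (0.0592/2)(2.301) = 0.620 − 0.068 = 0.552 V.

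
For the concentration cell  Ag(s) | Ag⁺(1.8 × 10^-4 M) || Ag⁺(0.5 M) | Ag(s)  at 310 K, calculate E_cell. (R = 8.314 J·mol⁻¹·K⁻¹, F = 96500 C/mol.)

Both half-cells are Ag⁺/Ag, so E°_cell = 0. The concentrated side is the cathode; the cell reaction moves Ag⁺ from high to low concentration with n = 1.
Q = [Ag⁺]_dilute/[Ag⁺]_conc = 1.8 × 10^-4/0.5 = 3.6 × 10^-4.
E = 0 − (RT/nF) ln Q = −((8.314×310)/(1×96500))(-7.929) = 0.2118 V.

0.21 V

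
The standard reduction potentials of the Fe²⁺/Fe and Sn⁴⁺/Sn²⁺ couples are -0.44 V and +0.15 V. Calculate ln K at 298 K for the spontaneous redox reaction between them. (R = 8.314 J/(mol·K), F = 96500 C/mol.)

E°_cell = +0.15 − (-0.44) = 0.59 V, with n = 2 electrons transferred.
At equilibrium E = 0, so the Nernst equation gives ln K = nFE°/RT = (2)(96500)(0.59)/((8.314)(298)) = 45.96.

ln K = 46.0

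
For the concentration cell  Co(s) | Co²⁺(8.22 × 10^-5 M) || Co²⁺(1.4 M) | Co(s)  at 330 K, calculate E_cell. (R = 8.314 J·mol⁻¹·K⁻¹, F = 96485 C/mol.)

Both half-cells are Co²⁺/Co, so E°_cell = 0. The concentrated side is the cathode; the cell reaction moves Co²⁺ from high to low concentration with n = 2.
Q = [Co²⁺]_dilute/[Co²⁺]_conc = 8.22 × 10^-5/1.4 = 5.87 × 10^-5.
E = 0 − (RT/nF) ln Q = −((8.314×330)/(2×96485))(-9.743) = 0.1385 V.

0.14 V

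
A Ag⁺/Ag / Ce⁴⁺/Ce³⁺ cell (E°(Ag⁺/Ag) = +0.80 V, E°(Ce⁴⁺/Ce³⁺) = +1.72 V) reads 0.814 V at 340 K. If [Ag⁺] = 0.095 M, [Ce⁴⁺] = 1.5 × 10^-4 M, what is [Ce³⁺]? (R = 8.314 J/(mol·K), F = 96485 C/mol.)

0.059 M

From the Nernst equation, ln Q = nF(E° − E)/RT = 1×96485×(0.92 − 0.814)/(8.314×340) = 3.618, so Q = 37.3.
With Q = [Ag⁺]·[Ce³⁺]/[Ce⁴⁺] and the known concentrations, [Ce³⁺] in the numerator gives [Ce³⁺] = 0.059 M.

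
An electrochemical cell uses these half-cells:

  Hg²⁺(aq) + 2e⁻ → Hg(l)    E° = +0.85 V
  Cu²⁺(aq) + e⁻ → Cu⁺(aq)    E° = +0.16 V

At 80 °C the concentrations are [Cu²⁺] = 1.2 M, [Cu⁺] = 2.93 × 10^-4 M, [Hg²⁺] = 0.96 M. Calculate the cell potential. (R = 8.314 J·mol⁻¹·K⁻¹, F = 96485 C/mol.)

0.436 V

The Hg²⁺/Hg couple has the higher reduction potential and acts as the cathode, so E°_cell = +0.85 − (+0.16) = 0.69 V.
Balancing electrons gives n = 2; the reaction quotient is Q = [Cu²⁺]^2/([Cu⁺]^2·[Hg²⁺]) = 1.75 × 10^7.
E = E° − (RT/nF) ln Q = 0.69 − (8.314×353)/(2×96485) × (16.676) = 0.690 − 0.254 = 0.436 V.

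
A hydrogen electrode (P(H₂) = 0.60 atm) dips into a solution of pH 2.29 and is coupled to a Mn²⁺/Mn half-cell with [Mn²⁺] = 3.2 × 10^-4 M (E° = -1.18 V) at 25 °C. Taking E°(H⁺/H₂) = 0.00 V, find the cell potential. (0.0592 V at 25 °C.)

1.15 V

The hydrogen couple is the cathode, so E°_cell = 1.18 V; n = 2.
[H⁺] = 10^(−2.29) = 0.0051 M, and Q = [Mn²⁺]·P(H₂) / [H⁺]^2 = 7.30.
E = E° − (0.0592/2) log Q = 1.18 − (0.0592/2)(0.863) = 1.154 V.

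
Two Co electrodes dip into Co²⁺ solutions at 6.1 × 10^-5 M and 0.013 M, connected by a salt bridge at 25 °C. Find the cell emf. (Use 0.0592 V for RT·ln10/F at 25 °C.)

0.069 V

Both half-cells are Co²⁺/Co, so E°_cell = 0. The concentrated side is the cathode; the cell reaction moves Co²⁺ from high to low concentration with n = 2.
Q = [Co²⁺]_dilute/[Co²⁺]_conc = 6.1 × 10^-5/0.013 = 0.00469.
E = 0 − (0.0592/2) log Q = −(0.0592/2)(-2.329) = 0.0689 V.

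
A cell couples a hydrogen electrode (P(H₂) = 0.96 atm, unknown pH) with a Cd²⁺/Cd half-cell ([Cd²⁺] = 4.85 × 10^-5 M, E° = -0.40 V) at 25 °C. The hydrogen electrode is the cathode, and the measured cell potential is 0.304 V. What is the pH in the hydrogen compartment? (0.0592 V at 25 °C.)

E°_cell = 0.40 V and n = 2.
log Q = n(E° − E)/0.0592 = 2×(0.40 − 0.304)/0.0592 = 3.243.
With Q = [Cd²⁺]·P(H₂) / [H⁺]^2, solving for [H⁺] gives log[H⁺] = -3.788, so pH = 3.79.

pH = 3.79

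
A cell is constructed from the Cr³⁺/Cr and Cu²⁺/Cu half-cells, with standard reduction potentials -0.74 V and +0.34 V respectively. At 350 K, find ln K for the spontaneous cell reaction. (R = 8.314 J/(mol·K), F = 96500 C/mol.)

E°_cell = +0.34 − (-0.74) = 1.08 V, with n = 6 electrons transferred.
At equilibrium E = 0, so the Nernst equation gives ln K = nFE°/RT = (6)(96500)(1.08)/((8.314)(350)) = 214.89.

ln K = 214.9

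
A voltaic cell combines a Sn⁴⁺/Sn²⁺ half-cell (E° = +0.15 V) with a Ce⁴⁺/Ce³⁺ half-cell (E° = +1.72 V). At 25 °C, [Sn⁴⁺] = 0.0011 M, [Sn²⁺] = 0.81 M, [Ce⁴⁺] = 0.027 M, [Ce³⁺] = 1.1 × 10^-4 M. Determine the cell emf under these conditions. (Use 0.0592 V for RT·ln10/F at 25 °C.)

The Ce⁴⁺/Ce³⁺ couple has the higher reduction potential and acts as the cathode, so E°_cell = +1.72 − (+0.15) = 1.57 V.
Balancing electrons gives n = 2; the reaction quotient is Q = [Sn⁴⁺]·[Ce³⁺]^2/([Sn²⁺]·[Ce⁴⁺]^2) = 2.25 × 10^-8.
At 25 °C, E = E° − (0.0592/n) log Q = 1.57 − (0.0592/2)(-7.647) = 1.570 + 0.226 = 1.796 V.

1.80 V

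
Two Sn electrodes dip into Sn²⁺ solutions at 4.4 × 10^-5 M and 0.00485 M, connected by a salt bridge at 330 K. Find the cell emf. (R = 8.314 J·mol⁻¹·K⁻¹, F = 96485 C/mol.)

0.067 V

Both half-cells are Sn²⁺/Sn, so E°_cell = 0. The concentrated side is the cathode; the cell reaction moves Sn²⁺ from high to low concentration with n = 2.
Q = [Sn²⁺]_dilute/[Sn²⁺]_conc = 4.4 × 10^-5/0.00485 = 0.00907.
E = 0 − (RT/nF) ln Q = −((8.314×330)/(2×96485))(-4.703) = 0.0669 V.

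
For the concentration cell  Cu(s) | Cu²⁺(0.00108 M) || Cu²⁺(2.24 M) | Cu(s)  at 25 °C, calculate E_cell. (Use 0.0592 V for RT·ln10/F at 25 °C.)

Both half-cells are Cu²⁺/Cu, so E°_cell = 0. The concentrated side is the cathode; the cell reaction moves Cu²⁺ from high to low concentration with n = 2.
Q = [Cu²⁺]_dilute/[Cu²⁺]_conc = 0.00108/2.24 = 4.82 × 10^-4.
E = 0 − (0.0592/2) log Q = −(0.0592/2)(-3.317) = 0.0982 V.

0.098 V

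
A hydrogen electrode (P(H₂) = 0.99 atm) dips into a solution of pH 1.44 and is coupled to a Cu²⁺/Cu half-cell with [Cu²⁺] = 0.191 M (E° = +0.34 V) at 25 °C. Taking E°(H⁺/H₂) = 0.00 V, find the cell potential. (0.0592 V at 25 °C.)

The Cu²⁺/Cu couple is the cathode, so E°_cell = 0.34 V; n = 2.
[H⁺] = 10^(−1.44) = 0.036 M, and Q = [H⁺]^2 / ([Cu²⁺]·P(H₂)) = 0.00697.
E = E° − (0.0592/2) log Q = 0.34 − (0.0592/2)(-2.157) = 0.404 V.

0.40 V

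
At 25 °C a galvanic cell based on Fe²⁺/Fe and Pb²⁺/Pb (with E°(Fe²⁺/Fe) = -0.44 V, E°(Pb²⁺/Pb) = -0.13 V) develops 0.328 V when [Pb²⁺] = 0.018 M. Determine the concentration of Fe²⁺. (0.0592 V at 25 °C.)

From the Nernst equation, log Q = n(E° − E)/0.0592 = 2(0.31 − 0.328)/0.0592 = -0.608, so Q = 0.247.
With Q = [Fe²⁺]/[Pb²⁺] and the known concentrations, [Fe²⁺] in the numerator gives [Fe²⁺] = 0.0044 M.

0.0044 M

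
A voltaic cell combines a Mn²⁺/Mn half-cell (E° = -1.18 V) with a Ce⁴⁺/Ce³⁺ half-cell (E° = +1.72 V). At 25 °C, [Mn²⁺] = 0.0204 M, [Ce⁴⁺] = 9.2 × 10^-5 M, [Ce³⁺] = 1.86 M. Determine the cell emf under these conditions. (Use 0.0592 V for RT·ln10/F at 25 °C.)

2.70 V

The Ce⁴⁺/Ce³⁺ couple has the higher reduction potential and acts as the cathode, so E°_cell = +1.72 − (-1.18) = 2.90 V.
Balancing electrons gives n = 2; the reaction quotient is Q = [Mn²⁺]·[Ce³⁺]^2/[Ce⁴⁺]^2 = 8.34 × 10^6.
At 25 °C, E = E° − (0.0592/n) log Q = 2.90 − (0.0592/2)(6.921) = 2.900 − 0.205 = 2.695 V.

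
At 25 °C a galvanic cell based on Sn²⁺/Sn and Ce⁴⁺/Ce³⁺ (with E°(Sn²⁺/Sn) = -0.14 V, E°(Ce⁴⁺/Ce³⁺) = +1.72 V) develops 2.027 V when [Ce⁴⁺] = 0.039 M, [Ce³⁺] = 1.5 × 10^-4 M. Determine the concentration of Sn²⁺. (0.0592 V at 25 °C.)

0.15 M

From the Nernst equation, log Q = n(E° − E)/0.0592 = 2(1.86 − 2.027)/0.0592 = -5.642, so Q = 2.28 × 10^-6.
With Q = [Sn²⁺]·[Ce³⁺]^2/[Ce⁴⁺]^2 and the known concentrations, [Sn²⁺] in the numerator gives [Sn²⁺] = 0.15 M.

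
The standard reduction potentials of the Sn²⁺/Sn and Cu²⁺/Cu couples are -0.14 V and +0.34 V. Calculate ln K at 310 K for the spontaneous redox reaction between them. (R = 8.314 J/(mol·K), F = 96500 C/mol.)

ln K = 35.9

E°_cell = +0.34 − (-0.14) = 0.48 V, with n = 2 electrons transferred.
At equilibrium E = 0, so the Nernst equation gives ln K = nFE°/RT = (2)(96500)(0.48)/((8.314)(310)) = 35.94.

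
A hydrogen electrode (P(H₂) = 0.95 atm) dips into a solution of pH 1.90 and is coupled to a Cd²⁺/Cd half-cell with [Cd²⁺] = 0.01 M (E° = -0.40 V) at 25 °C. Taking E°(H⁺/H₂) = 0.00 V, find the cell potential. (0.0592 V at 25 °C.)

0.35 V

The hydrogen couple is the cathode, so E°_cell = 0.40 V; n = 2.
[H⁺] = 10^(−1.90) = 0.013 M, and Q = [Cd²⁺]·P(H₂) / [H⁺]^2 = 59.9.
E = E° − (0.0592/2) log Q = 0.40 − (0.0592/2)(1.778) = 0.347 V.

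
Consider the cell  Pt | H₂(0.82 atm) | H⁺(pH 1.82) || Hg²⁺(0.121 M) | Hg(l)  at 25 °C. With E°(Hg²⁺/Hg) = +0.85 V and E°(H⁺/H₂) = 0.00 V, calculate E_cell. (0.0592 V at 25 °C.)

The Hg²⁺/Hg couple is the cathode, so E°_cell = 0.85 V; n = 2.
[H⁺] = 10^(−1.82) = 0.015 M, and Q = [H⁺]^2 / ([Hg²⁺]·P(H₂)) = 0.00231.
E = E° − (0.0592/2) log Q = 0.85 − (0.0592/2)(-2.637) = 0.928 V.

0.93 V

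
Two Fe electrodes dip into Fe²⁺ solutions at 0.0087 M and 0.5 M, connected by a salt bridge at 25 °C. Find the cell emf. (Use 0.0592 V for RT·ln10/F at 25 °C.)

0.052 V

Both half-cells are Fe²⁺/Fe, so E°_cell = 0. The concentrated side is the cathode; the cell reaction moves Fe²⁺ from high to low concentration with n = 2.
Q = [Fe²⁺]_dilute/[Fe²⁺]_conc = 0.0087/0.5 = 0.0174.
E = 0 − (0.0592/2) log Q = −(0.0592/2)(-1.759) = 0.0521 V.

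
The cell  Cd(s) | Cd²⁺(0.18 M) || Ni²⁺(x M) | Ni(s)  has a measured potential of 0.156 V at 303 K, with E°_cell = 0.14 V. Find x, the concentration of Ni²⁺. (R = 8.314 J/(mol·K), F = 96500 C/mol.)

0.61 M

From the Nernst equation, ln Q = nF(E° − E)/RT = 2×96500×(0.14 − 0.156)/(8.314×303) = -1.226, so Q = 0.294.
With Q = [Cd²⁺]/[Ni²⁺] and the known concentrations, [Ni²⁺] in the denominator gives [Ni²⁺] = 0.61 M.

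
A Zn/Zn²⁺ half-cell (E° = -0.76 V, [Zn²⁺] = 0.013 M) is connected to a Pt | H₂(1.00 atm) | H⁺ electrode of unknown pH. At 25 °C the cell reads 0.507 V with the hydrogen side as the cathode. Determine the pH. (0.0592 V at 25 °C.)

pH = 5.22

E°_cell = 0.76 V and n = 2.
log Q = n(E° − E)/0.0592 = 2×(0.76 − 0.507)/0.0592 = 8.547.
With Q = [Zn²⁺]·P(H₂) / [H⁺]^2, solving for [H⁺] gives log[H⁺] = -5.217, so pH = 5.22.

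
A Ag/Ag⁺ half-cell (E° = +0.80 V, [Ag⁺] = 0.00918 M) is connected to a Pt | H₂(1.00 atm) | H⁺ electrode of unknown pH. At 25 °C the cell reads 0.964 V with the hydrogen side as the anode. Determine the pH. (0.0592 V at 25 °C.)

pH = 4.81

E°_cell = 0.80 V and n = 2.
log Q = n(E° − E)/0.0592 = 2×(0.80 − 0.964)/0.0592 = -5.541.
With Q = [H⁺]^2 / ([Ag⁺]^2·P(H₂)), solving for [H⁺] gives log[H⁺] = -4.807, so pH = 4.81.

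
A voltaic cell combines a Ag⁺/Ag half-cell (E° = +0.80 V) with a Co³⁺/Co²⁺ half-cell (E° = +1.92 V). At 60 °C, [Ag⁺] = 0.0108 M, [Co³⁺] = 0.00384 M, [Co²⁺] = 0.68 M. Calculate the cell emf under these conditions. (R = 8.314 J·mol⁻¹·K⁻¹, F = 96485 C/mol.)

1.10 V

The Co³⁺/Co²⁺ couple has the higher reduction potential and acts as the cathode, so E°_cell = +1.92 − (+0.80) = 1.12 V.
Balancing electrons gives n = 1; the reaction quotient is Q = [Ag⁺]·[Co²⁺]/[Co³⁺] = 1.91.
E = E° − (RT/nF) ln Q = 1.12 − (8.314×333)/(1×96485) × (0.648) = 1.120 − 0.019 = 1.101 V.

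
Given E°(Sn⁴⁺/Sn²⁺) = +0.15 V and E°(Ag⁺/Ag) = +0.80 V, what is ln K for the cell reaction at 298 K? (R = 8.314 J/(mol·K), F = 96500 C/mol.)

ln K = 50.6

E°_cell = +0.80 − (+0.15) = 0.65 V, with n = 2 electrons transferred.
At equilibrium E = 0, so the Nernst equation gives ln K = nFE°/RT = (2)(96500)(0.65)/((8.314)(298)) = 50.63.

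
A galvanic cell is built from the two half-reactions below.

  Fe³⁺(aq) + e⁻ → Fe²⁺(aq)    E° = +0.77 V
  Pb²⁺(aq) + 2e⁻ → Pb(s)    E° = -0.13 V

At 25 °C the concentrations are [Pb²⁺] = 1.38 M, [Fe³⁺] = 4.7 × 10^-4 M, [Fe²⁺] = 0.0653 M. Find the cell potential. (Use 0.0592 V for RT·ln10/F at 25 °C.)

The Fe³⁺/Fe²⁺ couple has the higher reduction potential and acts as the cathode, so E°_cell = +0.77 − (-0.13) = 0.90 V.
Balancing electrons gives n = 2; the reaction quotient is Q = [Pb²⁺]·[Fe²⁺]^2/[Fe³⁺]^2 = 2.66 × 10^4.
At 25 °C, E = E° − (0.0592/n) log Q = 0.90 − (0.0592/2)(4.426) = 0.900 − 0.131 = 0.769 V.

0.769 V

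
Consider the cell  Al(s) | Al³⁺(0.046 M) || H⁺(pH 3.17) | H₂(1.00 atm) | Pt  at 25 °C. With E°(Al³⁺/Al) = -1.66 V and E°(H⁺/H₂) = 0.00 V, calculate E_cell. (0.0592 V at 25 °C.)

The hydrogen couple is the cathode, so E°_cell = 1.66 V; n = 6.
[H⁺] = 10^(−3.17) = 6.8 × 10^-4 M, and Q = [Al³⁺]^2·P(H₂)^3 / [H⁺]^6 = 2.22 × 10^16.
E = E° − (0.0592/6) log Q = 1.66 − (0.0592/6)(16.346) = 1.499 V.

1.50 V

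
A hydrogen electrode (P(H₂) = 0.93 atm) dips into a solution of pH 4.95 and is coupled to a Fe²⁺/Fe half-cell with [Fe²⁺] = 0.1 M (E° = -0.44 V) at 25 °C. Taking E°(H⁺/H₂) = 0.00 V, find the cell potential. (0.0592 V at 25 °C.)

The hydrogen couple is the cathode, so E°_cell = 0.44 V; n = 2.
[H⁺] = 10^(−4.95) = 1.1 × 10^-5 M, and Q = [Fe²⁺]·P(H₂) / [H⁺]^2 = 7.39 × 10^8.
E = E° − (0.0592/2) log Q = 0.44 − (0.0592/2)(8.868) = 0.178 V.

0.18 V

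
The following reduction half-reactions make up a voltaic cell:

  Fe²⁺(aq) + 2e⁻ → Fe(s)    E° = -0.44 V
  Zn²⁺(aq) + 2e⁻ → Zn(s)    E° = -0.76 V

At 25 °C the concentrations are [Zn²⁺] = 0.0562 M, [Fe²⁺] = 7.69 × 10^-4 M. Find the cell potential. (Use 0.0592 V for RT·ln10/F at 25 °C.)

0.265 V

The Fe²⁺/Fe couple has the higher reduction potential and acts as the cathode, so E°_cell = -0.44 − (-0.76) = 0.32 V.
Balancing electrons gives n = 2; the reaction quotient is Q = [Zn²⁺]/[Fe²⁺] = 73.1.
At 25 °C, E = E° − (0.0592/n) log Q = 0.32 − (0.0592/2)(1.864) = 0.320 − 0.055 = 0.265 V.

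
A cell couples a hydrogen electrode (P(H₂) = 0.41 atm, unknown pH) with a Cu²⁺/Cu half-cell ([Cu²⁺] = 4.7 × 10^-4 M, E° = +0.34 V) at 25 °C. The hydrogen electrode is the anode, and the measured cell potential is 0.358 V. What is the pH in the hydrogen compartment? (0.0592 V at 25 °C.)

pH = 2.16

E°_cell = 0.34 V and n = 2.
log Q = n(E° − E)/0.0592 = 2×(0.34 − 0.358)/0.0592 = -0.608.
With Q = [H⁺]^2 / ([Cu²⁺]·P(H₂)), solving for [H⁺] gives log[H⁺] = -2.162, so pH = 2.16.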